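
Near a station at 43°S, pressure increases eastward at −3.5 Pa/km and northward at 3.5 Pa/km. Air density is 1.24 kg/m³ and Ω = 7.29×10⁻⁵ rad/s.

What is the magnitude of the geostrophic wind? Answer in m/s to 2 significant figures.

40 m/s

Coriolis parameter at 43°S:
f = 2Ω sin φ = 2 × 7.29×10⁻⁵ × sin 43° = 9.94×10⁻⁵ s⁻¹
In the Southern Hemisphere f is negative: f = −9.94×10⁻⁵ s⁻¹.
Component geostrophic relations (x east, y north):
u_g = −(1/(fρ)) ∂P/∂y,  v_g = (1/(fρ)) ∂P/∂x
u_g = −(3.5×10⁻³)/(−9.94×10⁻⁵ × 1.24) = 28.4 m/s;  v_g = (−3.5×10⁻³)/(−9.94×10⁻⁵ × 1.24) = 28.4 m/s
|V_g| = √(u_g² + v_g²) = 40.1 m/s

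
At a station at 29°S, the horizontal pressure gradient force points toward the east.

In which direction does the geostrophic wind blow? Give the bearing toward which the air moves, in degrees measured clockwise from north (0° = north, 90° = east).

The pressure-gradient force points toward the east (bearing 090°).
Geostrophic balance: in the Southern Hemisphere the Coriolis force deflects motion to the left, so the geostrophic wind blows 90° to the left of the pressure-gradient force (low pressure on the right).
Rotating 090° by 90° counterclockwise gives 000° — the wind blows toward the north.

000°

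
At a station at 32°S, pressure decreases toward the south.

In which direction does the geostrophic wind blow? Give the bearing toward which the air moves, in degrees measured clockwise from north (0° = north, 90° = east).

The pressure-gradient force points toward the south (bearing 180°).
Geostrophic balance: in the Southern Hemisphere the Coriolis force deflects motion to the left, so the geostrophic wind blows 90° to the left of the pressure-gradient force (low pressure on the right).
Rotating 180° by 90° counterclockwise gives 090° — the wind blows toward the east.

090°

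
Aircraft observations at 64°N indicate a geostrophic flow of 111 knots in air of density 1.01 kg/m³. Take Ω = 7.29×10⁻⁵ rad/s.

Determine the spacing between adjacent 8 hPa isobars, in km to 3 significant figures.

Coriolis parameter at 64°N:
f = 2Ω sin φ = 2 × 7.29×10⁻⁵ × sin 64° = 1.31×10⁻⁴ s⁻¹
Wind speed in SI: 111 knots = 57.1 m/s
Geostrophic balance rearranged: |∂P/∂n| = f ρ V_g
|∂P/∂n| = 1.31×10⁻⁴ × 1.01 × 57.1 = 7.56×10⁻³ Pa/m
Isobar spacing: Δn = ΔP/|∂P/∂n| = 800 Pa / 7.56×10⁻³ Pa/m = 105850 m ≈ 106 km

106 km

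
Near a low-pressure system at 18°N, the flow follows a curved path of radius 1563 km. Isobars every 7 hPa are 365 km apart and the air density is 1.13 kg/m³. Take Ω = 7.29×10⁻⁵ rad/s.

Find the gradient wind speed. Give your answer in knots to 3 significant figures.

52.8 knots

Coriolis parameter at 18°N:
f = 2Ω sin φ = 2 × 7.29×10⁻⁵ × sin 18° = 4.51×10⁻⁵ s⁻¹
Pressure gradient: |∂P/∂n| = 700 Pa / 365000 m = 1.92×10⁻³ Pa/m
Geostrophic speed: V_g = |∂P/∂n|/(fρ) = 1.92×10⁻³/(4.51×10⁻⁵ × 1.13) = 37.7 m/s
Around a low, centrifugal force acts outward with Coriolis, so pressure-gradient force balances both:
(1/ρ)|∂P/∂n| = fV + V²/R  →  V² + fR·V − fR·V_g = 0
With fR = 4.51×10⁻⁵ × 1563×10³ m = 70.4 m/s:
V = [−fR + √((fR)² + 4 fR V_g)]/2 = [−70.4 + √(70.4² + 4×70.4×37.7)]/2 = 27.2 m/s
Subgeostrophic (V < V_g = 37.7 m/s), as expected around a low.
Converting: 27.2 m/s × 1.944 = 52.8 knots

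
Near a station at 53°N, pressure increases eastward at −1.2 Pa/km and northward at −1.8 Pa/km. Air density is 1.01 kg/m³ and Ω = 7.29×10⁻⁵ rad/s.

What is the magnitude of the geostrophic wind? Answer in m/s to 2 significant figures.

18 m/s

Coriolis parameter at 53°N:
f = 2Ω sin φ = 2 × 7.29×10⁻⁵ × sin 53° = 1.16×10⁻⁴ s⁻¹
Component geostrophic relations (x east, y north):
u_g = −(1/(fρ)) ∂P/∂y,  v_g = (1/(fρ)) ∂P/∂x
u_g = −(−1.8×10⁻³)/(1.16×10⁻⁴ × 1.01) = 15.3 m/s;  v_g = (−1.2×10⁻³)/(1.16×10⁻⁴ × 1.01) = −10.2 m/s
|V_g| = √(u_g² + v_g²) = 18.4 m/s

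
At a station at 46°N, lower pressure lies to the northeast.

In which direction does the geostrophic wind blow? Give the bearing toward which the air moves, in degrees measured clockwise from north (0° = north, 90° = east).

135°

The pressure-gradient force points toward the northeast (bearing 045°).
Geostrophic balance: in the Northern Hemisphere the Coriolis force deflects motion to the right, so the geostrophic wind blows 90° to the right of the pressure-gradient force (low pressure on the left).
Rotating 045° by 90° clockwise gives 135° — the wind blows toward the southeast.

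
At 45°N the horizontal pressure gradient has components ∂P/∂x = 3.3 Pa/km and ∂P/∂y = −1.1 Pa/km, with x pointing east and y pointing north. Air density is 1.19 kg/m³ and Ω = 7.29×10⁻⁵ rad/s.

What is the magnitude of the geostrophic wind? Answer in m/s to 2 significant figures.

28 m/s

Coriolis parameter at 45°N:
f = 2Ω sin φ = 2 × 7.29×10⁻⁵ × sin 45° = 1.03×10⁻⁴ s⁻¹
Component geostrophic relations (x east, y north):
u_g = −(1/(fρ)) ∂P/∂y,  v_g = (1/(fρ)) ∂P/∂x
u_g = −(−1.1×10⁻³)/(1.03×10⁻⁴ × 1.19) = 8.97 m/s;  v_g = (3.3×10⁻³)/(1.03×10⁻⁴ × 1.19) = 26.9 m/s
|V_g| = √(u_g² + v_g²) = 28.4 m/s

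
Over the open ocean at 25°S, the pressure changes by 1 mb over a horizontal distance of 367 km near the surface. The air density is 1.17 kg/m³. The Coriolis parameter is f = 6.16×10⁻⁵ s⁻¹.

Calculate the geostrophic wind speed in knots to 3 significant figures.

Pressure gradient: |∂P/∂n| = 100 Pa / 367000 m = 2.72×10⁻⁴ Pa/m
Geostrophic balance (pressure-gradient force = Coriolis force):
V_g = (1/(fρ)) |∂P/∂n| = 2.72×10⁻⁴ / (6.16×10⁻⁵ × 1.17) = 3.78 m/s
Converting: 3.78 m/s × 1.944 = 7.35 knots

7.35 knots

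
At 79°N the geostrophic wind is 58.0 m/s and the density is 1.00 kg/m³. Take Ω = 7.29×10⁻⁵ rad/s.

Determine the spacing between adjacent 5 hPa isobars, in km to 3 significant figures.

Coriolis parameter at 79°N:
f = 2Ω sin φ = 2 × 7.29×10⁻⁵ × sin 79° = 1.43×10⁻⁴ s⁻¹
Geostrophic balance rearranged: |∂P/∂n| = f ρ V_g
|∂P/∂n| = 1.43×10⁻⁴ × 1.00 × 58.0 = 8.30×10⁻³ Pa/m
Isobar spacing: Δn = ΔP/|∂P/∂n| = 500 Pa / 8.30×10⁻³ Pa/m = 60233 m ≈ 60.2 km

60.2 km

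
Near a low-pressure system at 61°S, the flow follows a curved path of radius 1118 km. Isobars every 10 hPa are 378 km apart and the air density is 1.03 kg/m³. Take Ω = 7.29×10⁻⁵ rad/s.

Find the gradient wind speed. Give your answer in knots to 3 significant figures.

Coriolis parameter at 61°S:
f = 2Ω sin φ = 2 × 7.29×10⁻⁵ × sin 61° = 1.28×10⁻⁴ s⁻¹
Pressure gradient: |∂P/∂n| = 1000 Pa / 378000 m = 2.65×10⁻³ Pa/m
Geostrophic speed: V_g = |∂P/∂n|/(fρ) = 2.65×10⁻³/(1.28×10⁻⁴ × 1.03) = 20.1 m/s
Around a low, centrifugal force acts outward with Coriolis, so pressure-gradient force balances both:
(1/ρ)|∂P/∂n| = fV + V²/R  →  V² + fR·V − fR·V_g = 0
With fR = 1.28×10⁻⁴ × 1118×10³ m = 143 m/s:
V = [−fR + √((fR)² + 4 fR V_g)]/2 = [−143 + √(143² + 4×143×20.1)]/2 = 17.9 m/s
Subgeostrophic (V < V_g = 20.1 m/s), as expected around a low.
Converting: 17.9 m/s × 1.944 = 34.8 knots

34.8 knots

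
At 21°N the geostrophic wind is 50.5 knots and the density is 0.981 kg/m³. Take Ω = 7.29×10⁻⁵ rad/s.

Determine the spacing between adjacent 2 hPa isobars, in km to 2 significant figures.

150 km

Coriolis parameter at 21°N:
f = 2Ω sin φ = 2 × 7.29×10⁻⁵ × sin 21° = 5.23×10⁻⁵ s⁻¹
Wind speed in SI: 50.5 knots = 26.0 m/s
Geostrophic balance rearranged: |∂P/∂n| = f ρ V_g
|∂P/∂n| = 5.23×10⁻⁵ × 0.981 × 26.0 = 1.33×10⁻³ Pa/m
Isobar spacing: Δn = ΔP/|∂P/∂n| = 200 Pa / 1.33×10⁻³ Pa/m = 150191 m ≈ 150 km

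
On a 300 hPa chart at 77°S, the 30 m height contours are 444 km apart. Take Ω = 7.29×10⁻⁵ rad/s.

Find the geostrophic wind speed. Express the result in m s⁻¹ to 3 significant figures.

Coriolis parameter at 77°S:
f = 2Ω sin φ = 2 × 7.29×10⁻⁵ × sin 77° = 1.42×10⁻⁴ s⁻¹
Height gradient: |∂Z/∂n| = 30 m / 444000 m = 6.76×10⁻⁵
On a pressure surface, geostrophic balance gives V_g = (g/f)|∂Z/∂n|:
V_g = 9.81 × 6.76×10⁻⁵ / 1.42×10⁻⁴ = 4.67 m/s

4.67 m s⁻¹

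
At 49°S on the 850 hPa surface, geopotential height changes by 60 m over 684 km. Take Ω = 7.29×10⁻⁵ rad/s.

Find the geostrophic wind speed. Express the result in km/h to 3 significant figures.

Coriolis parameter at 49°S:
f = 2Ω sin φ = 2 × 7.29×10⁻⁵ × sin 49° = 1.10×10⁻⁴ s⁻¹
Height gradient: |∂Z/∂n| = 60 m / 684000 m = 8.77×10⁻⁵
On a pressure surface, geostrophic balance gives V_g = (g/f)|∂Z/∂n|:
V_g = 9.81 × 8.77×10⁻⁵ / 1.10×10⁻⁴ = 7.82 m/s
Converting: 7.82 m/s × 3.6 = 28.2 km/h

28.2 km/h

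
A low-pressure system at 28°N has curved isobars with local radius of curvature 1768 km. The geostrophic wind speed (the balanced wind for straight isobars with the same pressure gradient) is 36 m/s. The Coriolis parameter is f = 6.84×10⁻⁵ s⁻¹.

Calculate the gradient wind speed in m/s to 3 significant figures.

29.0 m/s

Around a low, centrifugal force acts outward with Coriolis, so pressure-gradient force balances both:
(1/ρ)|∂P/∂n| = fV + V²/R  →  V² + fR·V − fR·V_g = 0
With fR = 6.84×10⁻⁵ × 1768×10³ m = 121 m/s:
V = [−fR + √((fR)² + 4 fR V_g)]/2 = [−121 + √(121² + 4×121×36)]/2 = 29 m/s
Subgeostrophic (V < V_g = 36 m/s), as expected around a low.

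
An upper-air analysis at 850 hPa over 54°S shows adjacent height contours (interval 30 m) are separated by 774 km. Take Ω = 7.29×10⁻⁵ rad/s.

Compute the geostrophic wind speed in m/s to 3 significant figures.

3.22 m/s

Coriolis parameter at 54°S:
f = 2Ω sin φ = 2 × 7.29×10⁻⁵ × sin 54° = 1.18×10⁻⁴ s⁻¹
Height gradient: |∂Z/∂n| = 30 m / 774000 m = 3.88×10⁻⁵
On a pressure surface, geostrophic balance gives V_g = (g/f)|∂Z/∂n|:
V_g = 9.81 × 3.88×10⁻⁵ / 1.18×10⁻⁴ = 3.22 m/s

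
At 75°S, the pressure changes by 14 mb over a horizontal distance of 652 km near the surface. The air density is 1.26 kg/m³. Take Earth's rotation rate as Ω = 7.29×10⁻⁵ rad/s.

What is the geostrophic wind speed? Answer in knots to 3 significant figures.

23.5 knots

Coriolis parameter at 75°S:
f = 2Ω sin φ = 2 × 7.29×10⁻⁵ × sin 75° = 1.41×10⁻⁴ s⁻¹
Pressure gradient: |∂P/∂n| = 1400 Pa / 652000 m = 2.15×10⁻³ Pa/m
Geostrophic balance (pressure-gradient force = Coriolis force):
V_g = (1/(fρ)) |∂P/∂n| = 2.15×10⁻³ / (1.41×10⁻⁴ × 1.26) = 12.1 m/s
Converting: 12.1 m/s × 1.944 = 23.5 knots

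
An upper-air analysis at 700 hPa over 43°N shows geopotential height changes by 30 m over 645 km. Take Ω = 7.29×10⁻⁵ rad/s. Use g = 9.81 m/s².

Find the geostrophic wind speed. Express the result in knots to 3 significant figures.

8.92 knots

Coriolis parameter at 43°N:
f = 2Ω sin φ = 2 × 7.29×10⁻⁵ × sin 43° = 9.94×10⁻⁵ s⁻¹
Height gradient: |∂Z/∂n| = 30 m / 645000 m = 4.65×10⁻⁵
On a pressure surface, geostrophic balance gives V_g = (g/f)|∂Z/∂n|:
V_g = 9.81 × 4.65×10⁻⁵ / 9.94×10⁻⁵ = 4.59 m/s
Converting: 4.59 m/s × 1.944 = 8.92 knots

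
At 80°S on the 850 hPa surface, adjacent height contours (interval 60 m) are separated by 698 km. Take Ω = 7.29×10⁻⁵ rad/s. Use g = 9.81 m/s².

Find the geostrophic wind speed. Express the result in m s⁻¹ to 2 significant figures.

Coriolis parameter at 80°S:
f = 2Ω sin φ = 2 × 7.29×10⁻⁵ × sin 80° = 1.44×10⁻⁴ s⁻¹
Height gradient: |∂Z/∂n| = 60 m / 698000 m = 8.60×10⁻⁵
On a pressure surface, geostrophic balance gives V_g = (g/f)|∂Z/∂n|:
V_g = 9.81 × 8.60×10⁻⁵ / 1.44×10⁻⁴ = 5.87 m/s

5.9 m s⁻¹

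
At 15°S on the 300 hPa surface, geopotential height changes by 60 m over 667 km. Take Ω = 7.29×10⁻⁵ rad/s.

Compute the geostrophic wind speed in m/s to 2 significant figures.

Coriolis parameter at 15°S:
f = 2Ω sin φ = 2 × 7.29×10⁻⁵ × sin 15° = 3.77×10⁻⁵ s⁻¹
Height gradient: |∂Z/∂n| = 60 m / 667000 m = 9.00×10⁻⁵
On a pressure surface, geostrophic balance gives V_g = (g/f)|∂Z/∂n|:
V_g = 9.81 × 9.00×10⁻⁵ / 3.77×10⁻⁵ = 23.4 m/s

23 m/s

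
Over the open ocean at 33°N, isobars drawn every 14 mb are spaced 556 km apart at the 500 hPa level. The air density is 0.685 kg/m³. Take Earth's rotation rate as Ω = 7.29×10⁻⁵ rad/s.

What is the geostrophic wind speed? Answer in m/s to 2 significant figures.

Coriolis parameter at 33°N:
f = 2Ω sin φ = 2 × 7.29×10⁻⁵ × sin 33° = 7.94×10⁻⁵ s⁻¹
Pressure gradient: |∂P/∂n| = 1400 Pa / 556000 m = 2.52×10⁻³ Pa/m
Geostrophic balance (pressure-gradient force = Coriolis force):
V_g = (1/(fρ)) |∂P/∂n| = 2.52×10⁻³ / (7.94×10⁻⁵ × 0.685) = 46.3 m/s

46 m/s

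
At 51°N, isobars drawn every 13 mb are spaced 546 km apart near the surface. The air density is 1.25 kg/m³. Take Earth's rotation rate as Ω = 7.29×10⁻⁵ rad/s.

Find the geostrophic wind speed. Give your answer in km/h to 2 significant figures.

61 km/h

Coriolis parameter at 51°N:
f = 2Ω sin φ = 2 × 7.29×10⁻⁵ × sin 51° = 1.13×10⁻⁴ s⁻¹
Pressure gradient: |∂P/∂n| = 1300 Pa / 546000 m = 2.38×10⁻³ Pa/m
Geostrophic balance (pressure-gradient force = Coriolis force):
V_g = (1/(fρ)) |∂P/∂n| = 2.38×10⁻³ / (1.13×10⁻⁴ × 1.25) = 16.8 m/s
Converting: 16.8 m/s × 3.6 = 61 km/h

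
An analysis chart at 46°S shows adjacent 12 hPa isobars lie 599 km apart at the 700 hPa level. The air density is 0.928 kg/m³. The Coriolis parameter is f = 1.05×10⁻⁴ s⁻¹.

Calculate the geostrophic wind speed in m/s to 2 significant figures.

21 m/s

Pressure gradient: |∂P/∂n| = 1200 Pa / 599000 m = 2.00×10⁻³ Pa/m
Geostrophic balance (pressure-gradient force = Coriolis force):
V_g = (1/(fρ)) |∂P/∂n| = 2.00×10⁻³ / (1.05×10⁻⁴ × 0.928) = 20.6 m/s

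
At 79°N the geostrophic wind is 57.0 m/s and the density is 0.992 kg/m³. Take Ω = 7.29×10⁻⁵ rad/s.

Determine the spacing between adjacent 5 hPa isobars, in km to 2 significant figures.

62 km

Coriolis parameter at 79°N:
f = 2Ω sin φ = 2 × 7.29×10⁻⁵ × sin 79° = 1.43×10⁻⁴ s⁻¹
Geostrophic balance rearranged: |∂P/∂n| = f ρ V_g
|∂P/∂n| = 1.43×10⁻⁴ × 0.992 × 57.0 = 8.09×10⁻³ Pa/m
Isobar spacing: Δn = ΔP/|∂P/∂n| = 500 Pa / 8.09×10⁻³ Pa/m = 61784 m ≈ 62 km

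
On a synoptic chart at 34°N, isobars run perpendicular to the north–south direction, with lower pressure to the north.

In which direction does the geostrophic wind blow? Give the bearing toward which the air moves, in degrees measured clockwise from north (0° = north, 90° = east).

The pressure-gradient force points toward the north (bearing 000°).
Geostrophic balance: in the Northern Hemisphere the Coriolis force deflects motion to the right, so the geostrophic wind blows 90° to the right of the pressure-gradient force (low pressure on the left).
Rotating 000° by 90° clockwise gives 090° — the wind blows toward the east.

090°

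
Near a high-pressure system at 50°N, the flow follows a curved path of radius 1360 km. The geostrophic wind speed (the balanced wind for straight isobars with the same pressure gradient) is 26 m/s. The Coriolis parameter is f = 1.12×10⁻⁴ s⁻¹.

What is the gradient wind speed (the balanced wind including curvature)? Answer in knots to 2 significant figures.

Around a high, pressure-gradient force acts outward with centrifugal, so Coriolis balances both:
fV = (1/ρ)|∂P/∂n| + V²/R  →  V² − fR·V + fR·V_g = 0
With fR = 1.12×10⁻⁴ × 1360×10³ m = 152 m/s:
V = [fR − √((fR)² − 4 fR V_g)]/2 = [152 − √(152² − 4×152×26)]/2 = 33.3 m/s
Supergeostrophic (V > V_g = 26 m/s), as expected around a high.
Converting: 33.3 m/s × 1.944 = 65 knots

65 knots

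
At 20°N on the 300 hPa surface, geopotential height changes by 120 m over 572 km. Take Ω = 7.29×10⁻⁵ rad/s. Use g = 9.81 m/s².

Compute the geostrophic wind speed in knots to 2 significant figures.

80 knots

Coriolis parameter at 20°N:
f = 2Ω sin φ = 2 × 7.29×10⁻⁵ × sin 20° = 4.99×10⁻⁵ s⁻¹
Height gradient: |∂Z/∂n| = 120 m / 572000 m = 2.10×10⁻⁴
On a pressure surface, geostrophic balance gives V_g = (g/f)|∂Z/∂n|:
V_g = 9.81 × 2.10×10⁻⁴ / 4.99×10⁻⁵ = 41.3 m/s
Converting: 41.3 m/s × 1.944 = 80 knots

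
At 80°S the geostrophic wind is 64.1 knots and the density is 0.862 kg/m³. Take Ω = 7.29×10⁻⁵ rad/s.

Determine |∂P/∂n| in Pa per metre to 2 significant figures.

Coriolis parameter at 80°S:
f = 2Ω sin φ = 2 × 7.29×10⁻⁵ × sin 80° = 1.44×10⁻⁴ s⁻¹
Wind speed in SI: 64.1 knots = 33.0 m/s
Geostrophic balance rearranged: |∂P/∂n| = f ρ V_g
|∂P/∂n| = 1.44×10⁻⁴ × 0.862 × 33.0 = 4.08×10⁻³ Pa/m

4.1×10⁻³ Pa/m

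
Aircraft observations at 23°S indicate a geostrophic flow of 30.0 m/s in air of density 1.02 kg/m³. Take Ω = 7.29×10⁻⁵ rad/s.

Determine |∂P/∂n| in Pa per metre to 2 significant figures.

Coriolis parameter at 23°S:
f = 2Ω sin φ = 2 × 7.29×10⁻⁵ × sin 23° = 5.70×10⁻⁵ s⁻¹
Geostrophic balance rearranged: |∂P/∂n| = f ρ V_g
|∂P/∂n| = 5.70×10⁻⁵ × 1.02 × 30.0 = 1.74×10⁻³ Pa/m

1.7×10⁻³ Pa/m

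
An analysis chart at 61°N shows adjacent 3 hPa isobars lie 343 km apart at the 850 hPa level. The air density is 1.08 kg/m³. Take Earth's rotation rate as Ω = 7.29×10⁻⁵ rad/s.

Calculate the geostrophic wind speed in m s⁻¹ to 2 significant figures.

6.4 m s⁻¹

Coriolis parameter at 61°N:
f = 2Ω sin φ = 2 × 7.29×10⁻⁵ × sin 61° = 1.28×10⁻⁴ s⁻¹
Pressure gradient: |∂P/∂n| = 300 Pa / 343000 m = 8.75×10⁻⁴ Pa/m
Geostrophic balance (pressure-gradient force = Coriolis force):
V_g = (1/(fρ)) |∂P/∂n| = 8.75×10⁻⁴ / (1.28×10⁻⁴ × 1.08) = 6.35 m/s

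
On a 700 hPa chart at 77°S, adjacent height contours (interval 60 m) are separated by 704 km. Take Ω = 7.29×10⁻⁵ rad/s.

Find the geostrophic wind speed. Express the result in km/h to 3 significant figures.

21.2 km/h

Coriolis parameter at 77°S:
f = 2Ω sin φ = 2 × 7.29×10⁻⁵ × sin 77° = 1.42×10⁻⁴ s⁻¹
Height gradient: |∂Z/∂n| = 60 m / 704000 m = 8.52×10⁻⁵
On a pressure surface, geostrophic balance gives V_g = (g/f)|∂Z/∂n|:
V_g = 9.81 × 8.52×10⁻⁵ / 1.42×10⁻⁴ = 5.89 m/s
Converting: 5.89 m/s × 3.6 = 21.2 km/h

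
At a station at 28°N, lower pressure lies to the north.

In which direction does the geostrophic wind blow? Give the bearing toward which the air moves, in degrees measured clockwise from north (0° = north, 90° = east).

090°

The pressure-gradient force points toward the north (bearing 000°).
Geostrophic balance: in the Northern Hemisphere the Coriolis force deflects motion to the right, so the geostrophic wind blows 90° to the right of the pressure-gradient force (low pressure on the left).
Rotating 000° by 90° clockwise gives 090° — the wind blows toward the east.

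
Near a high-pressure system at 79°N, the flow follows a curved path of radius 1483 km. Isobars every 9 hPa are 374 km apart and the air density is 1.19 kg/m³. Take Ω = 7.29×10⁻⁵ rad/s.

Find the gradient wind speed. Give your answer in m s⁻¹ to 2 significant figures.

Coriolis parameter at 79°N:
f = 2Ω sin φ = 2 × 7.29×10⁻⁵ × sin 79° = 1.43×10⁻⁴ s⁻¹
Pressure gradient: |∂P/∂n| = 900 Pa / 374000 m = 2.41×10⁻³ Pa/m
Geostrophic speed: V_g = |∂P/∂n|/(fρ) = 2.41×10⁻³/(1.43×10⁻⁴ × 1.19) = 14.1 m/s
Around a high, pressure-gradient force acts outward with centrifugal, so Coriolis balances both:
fV = (1/ρ)|∂P/∂n| + V²/R  →  V² − fR·V + fR·V_g = 0
With fR = 1.43×10⁻⁴ × 1483×10³ m = 212 m/s:
V = [fR − √((fR)² − 4 fR V_g)]/2 = [212 − √(212² − 4×212×14.1)]/2 = 15.2 m/s
Supergeostrophic (V > V_g = 14.1 m/s), as expected around a high.

15 m s⁻¹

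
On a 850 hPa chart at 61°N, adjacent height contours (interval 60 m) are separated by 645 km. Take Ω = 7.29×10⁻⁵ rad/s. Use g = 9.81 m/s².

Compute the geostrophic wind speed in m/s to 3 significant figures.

Coriolis parameter at 61°N:
f = 2Ω sin φ = 2 × 7.29×10⁻⁵ × sin 61° = 1.28×10⁻⁴ s⁻¹
Height gradient: |∂Z/∂n| = 60 m / 645000 m = 9.30×10⁻⁵
On a pressure surface, geostrophic balance gives V_g = (g/f)|∂Z/∂n|:
V_g = 9.81 × 9.30×10⁻⁵ / 1.28×10⁻⁴ = 7.16 m/s

7.16 m/s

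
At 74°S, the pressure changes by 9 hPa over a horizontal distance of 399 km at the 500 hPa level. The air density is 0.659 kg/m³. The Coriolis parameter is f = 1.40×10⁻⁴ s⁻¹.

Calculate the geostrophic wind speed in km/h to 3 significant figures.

88.0 km/h

Pressure gradient: |∂P/∂n| = 900 Pa / 399000 m = 2.26×10⁻³ Pa/m
Geostrophic balance (pressure-gradient force = Coriolis force):
V_g = (1/(fρ)) |∂P/∂n| = 2.26×10⁻³ / (1.40×10⁻⁴ × 0.659) = 24.4 m/s
Converting: 24.4 m/s × 3.6 = 88.0 km/h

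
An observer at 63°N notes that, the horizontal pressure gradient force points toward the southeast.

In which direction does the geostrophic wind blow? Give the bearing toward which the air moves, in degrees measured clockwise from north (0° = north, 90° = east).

The pressure-gradient force points toward the southeast (bearing 135°).
Geostrophic balance: in the Northern Hemisphere the Coriolis force deflects motion to the right, so the geostrophic wind blows 90° to the right of the pressure-gradient force (low pressure on the left).
Rotating 135° by 90° clockwise gives 225° — the wind blows toward the southwest.

225°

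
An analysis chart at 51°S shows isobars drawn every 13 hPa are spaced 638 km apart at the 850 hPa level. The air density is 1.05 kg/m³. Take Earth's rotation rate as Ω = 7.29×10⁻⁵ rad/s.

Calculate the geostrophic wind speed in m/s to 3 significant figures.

17.1 m/s

Coriolis parameter at 51°S:
f = 2Ω sin φ = 2 × 7.29×10⁻⁵ × sin 51° = 1.13×10⁻⁴ s⁻¹
Pressure gradient: |∂P/∂n| = 1300 Pa / 638000 m = 2.04×10⁻³ Pa/m
Geostrophic balance (pressure-gradient force = Coriolis force):
V_g = (1/(fρ)) |∂P/∂n| = 2.04×10⁻³ / (1.13×10⁻⁴ × 1.05) = 17.1 m/s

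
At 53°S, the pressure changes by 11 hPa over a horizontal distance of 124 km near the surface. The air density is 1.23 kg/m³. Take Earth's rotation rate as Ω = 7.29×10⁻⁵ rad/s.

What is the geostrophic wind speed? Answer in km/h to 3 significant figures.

Coriolis parameter at 53°S:
f = 2Ω sin φ = 2 × 7.29×10⁻⁵ × sin 53° = 1.16×10⁻⁴ s⁻¹
Pressure gradient: |∂P/∂n| = 1100 Pa / 124000 m = 8.87×10⁻³ Pa/m
Geostrophic balance (pressure-gradient force = Coriolis force):
V_g = (1/(fρ)) |∂P/∂n| = 8.87×10⁻³ / (1.16×10⁻⁴ × 1.23) = 61.9 m/s
Converting: 61.9 m/s × 3.6 = 223 km/h

223 km/h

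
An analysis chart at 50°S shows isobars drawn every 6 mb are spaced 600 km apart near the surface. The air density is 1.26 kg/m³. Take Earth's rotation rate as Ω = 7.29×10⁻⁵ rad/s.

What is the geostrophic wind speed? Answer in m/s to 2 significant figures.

7.1 m/s

Coriolis parameter at 50°S:
f = 2Ω sin φ = 2 × 7.29×10⁻⁵ × sin 50° = 1.12×10⁻⁴ s⁻¹
Pressure gradient: |∂P/∂n| = 600 Pa / 600000 m = 1.00×10⁻³ Pa/m
Geostrophic balance (pressure-gradient force = Coriolis force):
V_g = (1/(fρ)) |∂P/∂n| = 1.00×10⁻³ / (1.12×10⁻⁴ × 1.26) = 7.11 m/s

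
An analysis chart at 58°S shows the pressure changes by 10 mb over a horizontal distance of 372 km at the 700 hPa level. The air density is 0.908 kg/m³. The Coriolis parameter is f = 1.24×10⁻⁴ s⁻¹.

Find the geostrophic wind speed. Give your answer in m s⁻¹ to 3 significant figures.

Pressure gradient: |∂P/∂n| = 1000 Pa / 372000 m = 2.69×10⁻³ Pa/m
Geostrophic balance (pressure-gradient force = Coriolis force):
V_g = (1/(fρ)) |∂P/∂n| = 2.69×10⁻³ / (1.24×10⁻⁴ × 0.908) = 23.9 m/s

23.9 m s⁻¹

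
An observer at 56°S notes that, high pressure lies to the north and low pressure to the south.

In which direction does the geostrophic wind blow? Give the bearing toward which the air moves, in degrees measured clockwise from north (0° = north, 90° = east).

090°

The pressure-gradient force points toward the south (bearing 180°).
Geostrophic balance: in the Southern Hemisphere the Coriolis force deflects motion to the left, so the geostrophic wind blows 90° to the left of the pressure-gradient force (low pressure on the right).
Rotating 180° by 90° counterclockwise gives 090° — the wind blows toward the east.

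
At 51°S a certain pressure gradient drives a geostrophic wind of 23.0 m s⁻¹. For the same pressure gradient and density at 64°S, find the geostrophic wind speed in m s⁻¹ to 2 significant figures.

20 m s⁻¹

With the same pressure gradient and density, V_g ∝ 1/f ∝ 1/sin φ.
V₂ = V₁ · sin φ₁ / sin φ₂ = 23.0 × sin 51° / sin 64°
V₂ = 23.0 × 0.7771/0.8988 = 20 m s⁻¹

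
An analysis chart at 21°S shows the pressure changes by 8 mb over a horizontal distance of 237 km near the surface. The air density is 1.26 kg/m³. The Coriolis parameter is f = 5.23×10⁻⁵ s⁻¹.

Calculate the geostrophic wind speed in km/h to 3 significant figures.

184 km/h

Pressure gradient: |∂P/∂n| = 800 Pa / 237000 m = 3.38×10⁻³ Pa/m
Geostrophic balance (pressure-gradient force = Coriolis force):
V_g = (1/(fρ)) |∂P/∂n| = 3.38×10⁻³ / (5.23×10⁻⁵ × 1.26) = 51.2 m/s
Converting: 51.2 m/s × 3.6 = 184 km/h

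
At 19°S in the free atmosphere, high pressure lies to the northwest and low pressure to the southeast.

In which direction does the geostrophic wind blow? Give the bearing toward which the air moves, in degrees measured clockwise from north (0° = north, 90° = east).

045°

The pressure-gradient force points toward the southeast (bearing 135°).
Geostrophic balance: in the Southern Hemisphere the Coriolis force deflects motion to the left, so the geostrophic wind blows 90° to the left of the pressure-gradient force (low pressure on the right).
Rotating 135° by 90° counterclockwise gives 045° — the wind blows toward the northeast.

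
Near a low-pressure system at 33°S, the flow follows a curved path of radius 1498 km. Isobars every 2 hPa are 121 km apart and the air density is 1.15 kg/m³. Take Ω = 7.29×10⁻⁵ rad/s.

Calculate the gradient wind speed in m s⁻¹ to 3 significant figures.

16.0 m s⁻¹

Coriolis parameter at 33°S:
f = 2Ω sin φ = 2 × 7.29×10⁻⁵ × sin 33° = 7.94×10⁻⁵ s⁻¹
Pressure gradient: |∂P/∂n| = 200 Pa / 121000 m = 1.65×10⁻³ Pa/m
Geostrophic speed: V_g = |∂P/∂n|/(fρ) = 1.65×10⁻³/(7.94×10⁻⁵ × 1.15) = 18.1 m/s
Around a low, centrifugal force acts outward with Coriolis, so pressure-gradient force balances both:
(1/ρ)|∂P/∂n| = fV + V²/R  →  V² + fR·V − fR·V_g = 0
With fR = 7.94×10⁻⁵ × 1498×10³ m = 119 m/s:
V = [−fR + √((fR)² + 4 fR V_g)]/2 = [−119 + √(119² + 4×119×18.1)]/2 = 16 m/s
Subgeostrophic (V < V_g = 18.1 m/s), as expected around a low.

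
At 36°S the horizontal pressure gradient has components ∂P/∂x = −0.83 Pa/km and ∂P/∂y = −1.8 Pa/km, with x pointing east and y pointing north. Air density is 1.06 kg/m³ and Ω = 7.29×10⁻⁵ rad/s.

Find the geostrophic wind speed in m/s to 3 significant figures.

Coriolis parameter at 36°S:
f = 2Ω sin φ = 2 × 7.29×10⁻⁵ × sin 36° = 8.57×10⁻⁵ s⁻¹
In the Southern Hemisphere f is negative: f = −8.57×10⁻⁵ s⁻¹.
Component geostrophic relations (x east, y north):
u_g = −(1/(fρ)) ∂P/∂y,  v_g = (1/(fρ)) ∂P/∂x
u_g = −(−1.8×10⁻³)/(−8.57×10⁻⁵ × 1.06) = −19.8 m/s;  v_g = (−0.83×10⁻³)/(−8.57×10⁻⁵ × 1.06) = 9.14 m/s
|V_g| = √(u_g² + v_g²) = 21.8 m/s

21.8 m/s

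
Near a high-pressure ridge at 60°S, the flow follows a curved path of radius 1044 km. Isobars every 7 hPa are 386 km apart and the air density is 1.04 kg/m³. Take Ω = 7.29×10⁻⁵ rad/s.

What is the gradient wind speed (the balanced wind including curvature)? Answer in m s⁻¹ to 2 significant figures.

16 m s⁻¹

Coriolis parameter at 60°S:
f = 2Ω sin φ = 2 × 7.29×10⁻⁵ × sin 60° = 1.26×10⁻⁴ s⁻¹
Pressure gradient: |∂P/∂n| = 700 Pa / 386000 m = 1.81×10⁻³ Pa/m
Geostrophic speed: V_g = |∂P/∂n|/(fρ) = 1.81×10⁻³/(1.26×10⁻⁴ × 1.04) = 13.8 m/s
Around a high, pressure-gradient force acts outward with centrifugal, so Coriolis balances both:
fV = (1/ρ)|∂P/∂n| + V²/R  →  V² − fR·V + fR·V_g = 0
With fR = 1.26×10⁻⁴ × 1044×10³ m = 132 m/s:
V = [fR − √((fR)² − 4 fR V_g)]/2 = [132 − √(132² − 4×132×13.8)]/2 = 15.7 m/s
Supergeostrophic (V > V_g = 13.8 m/s), as expected around a high.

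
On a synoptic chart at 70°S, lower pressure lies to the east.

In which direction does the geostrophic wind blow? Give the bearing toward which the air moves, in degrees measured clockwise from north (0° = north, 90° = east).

The pressure-gradient force points toward the east (bearing 090°).
Geostrophic balance: in the Southern Hemisphere the Coriolis force deflects motion to the left, so the geostrophic wind blows 90° to the left of the pressure-gradient force (low pressure on the right).
Rotating 090° by 90° counterclockwise gives 000° — the wind blows toward the north.

000°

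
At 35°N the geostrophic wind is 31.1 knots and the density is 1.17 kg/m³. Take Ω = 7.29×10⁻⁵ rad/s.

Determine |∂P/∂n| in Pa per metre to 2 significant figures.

Coriolis parameter at 35°N:
f = 2Ω sin φ = 2 × 7.29×10⁻⁵ × sin 35° = 8.36×10⁻⁵ s⁻¹
Wind speed in SI: 31.1 knots = 16.0 m/s
Geostrophic balance rearranged: |∂P/∂n| = f ρ V_g
|∂P/∂n| = 8.36×10⁻⁵ × 1.17 × 16.0 = 1.57×10⁻³ Pa/m

1.6×10⁻³ Pa/m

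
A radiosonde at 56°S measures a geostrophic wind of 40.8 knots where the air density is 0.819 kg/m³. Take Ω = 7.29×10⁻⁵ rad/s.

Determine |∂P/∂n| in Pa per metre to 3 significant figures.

2.08×10⁻³ Pa/m

Coriolis parameter at 56°S:
f = 2Ω sin φ = 2 × 7.29×10⁻⁵ × sin 56° = 1.21×10⁻⁴ s⁻¹
Wind speed in SI: 40.8 knots = 21.0 m/s
Geostrophic balance rearranged: |∂P/∂n| = f ρ V_g
|∂P/∂n| = 1.21×10⁻⁴ × 0.819 × 21.0 = 2.08×10⁻³ Pa/m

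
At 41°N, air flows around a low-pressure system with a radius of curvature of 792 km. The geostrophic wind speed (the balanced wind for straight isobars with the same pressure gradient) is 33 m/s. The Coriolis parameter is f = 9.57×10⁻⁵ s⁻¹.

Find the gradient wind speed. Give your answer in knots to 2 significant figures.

48 knots

Around a low, centrifugal force acts outward with Coriolis, so pressure-gradient force balances both:
(1/ρ)|∂P/∂n| = fV + V²/R  →  V² + fR·V − fR·V_g = 0
With fR = 9.57×10⁻⁵ × 792×10³ m = 75.8 m/s:
V = [−fR + √((fR)² + 4 fR V_g)]/2 = [−75.8 + √(75.8² + 4×75.8×33)]/2 = 24.9 m/s
Subgeostrophic (V < V_g = 33 m/s), as expected around a low.
Converting: 24.9 m/s × 1.944 = 48 knots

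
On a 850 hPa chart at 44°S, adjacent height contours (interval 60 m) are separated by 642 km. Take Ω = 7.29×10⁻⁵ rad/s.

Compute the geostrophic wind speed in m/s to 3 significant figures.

Coriolis parameter at 44°S:
f = 2Ω sin φ = 2 × 7.29×10⁻⁵ × sin 44° = 1.01×10⁻⁴ s⁻¹
Height gradient: |∂Z/∂n| = 60 m / 642000 m = 9.35×10⁻⁵
On a pressure surface, geostrophic balance gives V_g = (g/f)|∂Z/∂n|:
V_g = 9.81 × 9.35×10⁻⁵ / 1.01×10⁻⁴ = 9.05 m/s

9.05 m/s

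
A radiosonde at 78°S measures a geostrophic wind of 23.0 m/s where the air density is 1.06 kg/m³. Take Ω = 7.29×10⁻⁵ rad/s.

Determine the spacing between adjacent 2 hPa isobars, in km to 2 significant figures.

58 km

Coriolis parameter at 78°S:
f = 2Ω sin φ = 2 × 7.29×10⁻⁵ × sin 78° = 1.43×10⁻⁴ s⁻¹
Geostrophic balance rearranged: |∂P/∂n| = f ρ V_g
|∂P/∂n| = 1.43×10⁻⁴ × 1.06 × 23.0 = 3.48×10⁻³ Pa/m
Isobar spacing: Δn = ΔP/|∂P/∂n| = 200 Pa / 3.48×10⁻³ Pa/m = 57522 m ≈ 58 km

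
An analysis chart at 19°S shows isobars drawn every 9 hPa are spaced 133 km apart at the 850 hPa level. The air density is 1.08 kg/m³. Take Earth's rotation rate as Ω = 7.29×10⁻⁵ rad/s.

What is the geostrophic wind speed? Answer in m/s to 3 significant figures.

Coriolis parameter at 19°S:
f = 2Ω sin φ = 2 × 7.29×10⁻⁵ × sin 19° = 4.75×10⁻⁵ s⁻¹
Pressure gradient: |∂P/∂n| = 900 Pa / 133000 m = 6.77×10⁻³ Pa/m
Geostrophic balance (pressure-gradient force = Coriolis force):
V_g = (1/(fρ)) |∂P/∂n| = 6.77×10⁻³ / (4.75×10⁻⁵ × 1.08) = 132 m/s

132 m/s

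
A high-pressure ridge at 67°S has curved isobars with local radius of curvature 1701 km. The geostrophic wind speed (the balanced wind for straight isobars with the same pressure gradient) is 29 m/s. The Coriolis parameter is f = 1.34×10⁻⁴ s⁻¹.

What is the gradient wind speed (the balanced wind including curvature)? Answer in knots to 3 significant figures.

66.3 knots

Around a high, pressure-gradient force acts outward with centrifugal, so Coriolis balances both:
fV = (1/ρ)|∂P/∂n| + V²/R  →  V² − fR·V + fR·V_g = 0
With fR = 1.34×10⁻⁴ × 1701×10³ m = 228 m/s:
V = [fR − √((fR)² − 4 fR V_g)]/2 = [228 − √(228² − 4×228×29)]/2 = 34.1 m/s
Supergeostrophic (V > V_g = 29 m/s), as expected around a high.
Converting: 34.1 m/s × 1.944 = 66.3 knots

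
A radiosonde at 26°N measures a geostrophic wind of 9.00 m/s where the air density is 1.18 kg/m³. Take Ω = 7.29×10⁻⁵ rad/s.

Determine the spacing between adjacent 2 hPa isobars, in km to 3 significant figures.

295 km

Coriolis parameter at 26°N:
f = 2Ω sin φ = 2 × 7.29×10⁻⁵ × sin 26° = 6.39×10⁻⁵ s⁻¹
Geostrophic balance rearranged: |∂P/∂n| = f ρ V_g
|∂P/∂n| = 6.39×10⁻⁵ × 1.18 × 9.00 = 6.79×10⁻⁴ Pa/m
Isobar spacing: Δn = ΔP/|∂P/∂n| = 200 Pa / 6.79×10⁻⁴ Pa/m = 294650 m ≈ 295 km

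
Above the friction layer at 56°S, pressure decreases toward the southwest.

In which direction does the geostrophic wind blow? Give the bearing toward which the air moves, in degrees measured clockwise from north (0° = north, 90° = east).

The pressure-gradient force points toward the southwest (bearing 225°).
Geostrophic balance: in the Southern Hemisphere the Coriolis force deflects motion to the left, so the geostrophic wind blows 90° to the left of the pressure-gradient force (low pressure on the right).
Rotating 225° by 90° counterclockwise gives 135° — the wind blows toward the southeast.

135°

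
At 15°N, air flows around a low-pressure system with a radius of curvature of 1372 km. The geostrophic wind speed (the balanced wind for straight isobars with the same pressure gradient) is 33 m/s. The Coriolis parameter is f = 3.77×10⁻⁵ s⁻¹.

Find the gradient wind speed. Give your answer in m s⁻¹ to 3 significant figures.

22.9 m s⁻¹

Around a low, centrifugal force acts outward with Coriolis, so pressure-gradient force balances both:
(1/ρ)|∂P/∂n| = fV + V²/R  →  V² + fR·V − fR·V_g = 0
With fR = 3.77×10⁻⁵ × 1372×10³ m = 51.7 m/s:
V = [−fR + √((fR)² + 4 fR V_g)]/2 = [−51.7 + √(51.7² + 4×51.7×33)]/2 = 22.9 m/s
Subgeostrophic (V < V_g = 33 m/s), as expected around a low.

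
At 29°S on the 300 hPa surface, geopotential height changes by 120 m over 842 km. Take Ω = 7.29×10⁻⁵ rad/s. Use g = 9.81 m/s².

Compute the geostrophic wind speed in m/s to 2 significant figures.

20 m/s

Coriolis parameter at 29°S:
f = 2Ω sin φ = 2 × 7.29×10⁻⁵ × sin 29° = 7.07×10⁻⁵ s⁻¹
Height gradient: |∂Z/∂n| = 120 m / 842000 m = 1.43×10⁻⁴
On a pressure surface, geostrophic balance gives V_g = (g/f)|∂Z/∂n|:
V_g = 9.81 × 1.43×10⁻⁴ / 7.07×10⁻⁵ = 19.8 m/s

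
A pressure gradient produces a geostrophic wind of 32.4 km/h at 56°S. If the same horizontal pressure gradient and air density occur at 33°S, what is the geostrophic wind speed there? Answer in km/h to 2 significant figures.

With the same pressure gradient and density, V_g ∝ 1/f ∝ 1/sin φ.
V₂ = V₁ · sin φ₁ / sin φ₂ = 32.4 × sin 56° / sin 33°
V₂ = 32.4 × 0.8290/0.5446 = 49 km/h

49 km/h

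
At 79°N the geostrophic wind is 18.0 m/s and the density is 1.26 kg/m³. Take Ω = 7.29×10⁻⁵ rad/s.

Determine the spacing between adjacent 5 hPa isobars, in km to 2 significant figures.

Coriolis parameter at 79°N:
f = 2Ω sin φ = 2 × 7.29×10⁻⁵ × sin 79° = 1.43×10⁻⁴ s⁻¹
Geostrophic balance rearranged: |∂P/∂n| = f ρ V_g
|∂P/∂n| = 1.43×10⁻⁴ × 1.26 × 18.0 = 3.25×10⁻³ Pa/m
Isobar spacing: Δn = ΔP/|∂P/∂n| = 500 Pa / 3.25×10⁻³ Pa/m = 154036 m ≈ 150 km

150 km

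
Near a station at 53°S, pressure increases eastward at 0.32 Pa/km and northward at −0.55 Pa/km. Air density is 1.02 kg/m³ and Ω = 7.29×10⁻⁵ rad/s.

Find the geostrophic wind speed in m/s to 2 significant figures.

Coriolis parameter at 53°S:
f = 2Ω sin φ = 2 × 7.29×10⁻⁵ × sin 53° = 1.16×10⁻⁴ s⁻¹
In the Southern Hemisphere f is negative: f = −1.16×10⁻⁴ s⁻¹.
Component geostrophic relations (x east, y north):
u_g = −(1/(fρ)) ∂P/∂y,  v_g = (1/(fρ)) ∂P/∂x
u_g = −(−0.55×10⁻³)/(−1.16×10⁻⁴ × 1.02) = −4.63 m/s;  v_g = (0.32×10⁻³)/(−1.16×10⁻⁴ × 1.02) = −2.69 m/s
|V_g| = √(u_g² + v_g²) = 5.36 m/s

5.4 m/s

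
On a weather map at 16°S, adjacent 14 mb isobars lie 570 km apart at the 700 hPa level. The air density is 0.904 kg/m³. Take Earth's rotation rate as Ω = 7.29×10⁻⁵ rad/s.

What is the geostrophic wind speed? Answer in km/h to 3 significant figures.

243 km/h

Coriolis parameter at 16°S:
f = 2Ω sin φ = 2 × 7.29×10⁻⁵ × sin 16° = 4.02×10⁻⁵ s⁻¹
Pressure gradient: |∂P/∂n| = 1400 Pa / 570000 m = 2.46×10⁻³ Pa/m
Geostrophic balance (pressure-gradient force = Coriolis force):
V_g = (1/(fρ)) |∂P/∂n| = 2.46×10⁻³ / (4.02×10⁻⁵ × 0.904) = 67.6 m/s
Converting: 67.6 m/s × 3.6 = 243 km/h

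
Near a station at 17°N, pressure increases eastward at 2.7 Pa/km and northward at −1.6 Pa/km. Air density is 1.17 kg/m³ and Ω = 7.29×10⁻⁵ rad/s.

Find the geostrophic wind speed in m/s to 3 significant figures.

62.9 m/s

Coriolis parameter at 17°N:
f = 2Ω sin φ = 2 × 7.29×10⁻⁵ × sin 17° = 4.26×10⁻⁵ s⁻¹
Component geostrophic relations (x east, y north):
u_g = −(1/(fρ)) ∂P/∂y,  v_g = (1/(fρ)) ∂P/∂x
u_g = −(−1.6×10⁻³)/(4.26×10⁻⁵ × 1.17) = 32.1 m/s;  v_g = (2.7×10⁻³)/(4.26×10⁻⁵ × 1.17) = 54.1 m/s
|V_g| = √(u_g² + v_g²) = 62.9 m/s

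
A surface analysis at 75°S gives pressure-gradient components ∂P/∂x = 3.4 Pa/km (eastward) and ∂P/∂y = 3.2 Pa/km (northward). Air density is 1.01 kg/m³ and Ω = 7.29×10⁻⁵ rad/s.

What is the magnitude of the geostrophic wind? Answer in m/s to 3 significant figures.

32.8 m/s

Coriolis parameter at 75°S:
f = 2Ω sin φ = 2 × 7.29×10⁻⁵ × sin 75° = 1.41×10⁻⁴ s⁻¹
In the Southern Hemisphere f is negative: f = −1.41×10⁻⁴ s⁻¹.
Component geostrophic relations (x east, y north):
u_g = −(1/(fρ)) ∂P/∂y,  v_g = (1/(fρ)) ∂P/∂x
u_g = −(3.2×10⁻³)/(−1.41×10⁻⁴ × 1.01) = 22.5 m/s;  v_g = (3.4×10⁻³)/(−1.41×10⁻⁴ × 1.01) = −23.9 m/s
|V_g| = √(u_g² + v_g²) = 32.8 m/s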